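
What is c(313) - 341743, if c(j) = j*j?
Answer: -243774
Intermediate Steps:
c(j) = j²
c(313) - 341743 = 313² - 341743 = 97969 - 341743 = -243774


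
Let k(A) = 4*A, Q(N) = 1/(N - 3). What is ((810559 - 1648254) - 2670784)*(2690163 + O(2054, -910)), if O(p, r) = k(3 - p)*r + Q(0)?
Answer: -35631420384144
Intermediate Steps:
Q(N) = 1/(-3 + N)
O(p, r) = -1/3 + r*(12 - 4*p) (O(p, r) = (4*(3 - p))*r + 1/(-3 + 0) = (12 - 4*p)*r + 1/(-3) = r*(12 - 4*p) - 1/3 = -1/3 + r*(12 - 4*p))
((810559 - 1648254) - 2670784)*(2690163 + O(2054, -910)) = ((810559 - 1648254) - 2670784)*(2690163 + (-1/3 - 4*(-910)*(-3 + 2054))) = (-837695 - 2670784)*(2690163 + (-1/3 - 4*(-910)*2051)) = -3508479*(2690163 + (-1/3 + 7465640)) = -3508479*(2690163 + 22396919/3) = -3508479*30467408/3 = -35631420384144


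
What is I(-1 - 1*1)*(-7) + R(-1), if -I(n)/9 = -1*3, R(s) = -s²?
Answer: -190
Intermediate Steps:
I(n) = 27 (I(n) = -(-9)*3 = -9*(-3) = 27)
I(-1 - 1*1)*(-7) + R(-1) = 27*(-7) - 1*(-1)² = -189 - 1*1 = -189 - 1 = -190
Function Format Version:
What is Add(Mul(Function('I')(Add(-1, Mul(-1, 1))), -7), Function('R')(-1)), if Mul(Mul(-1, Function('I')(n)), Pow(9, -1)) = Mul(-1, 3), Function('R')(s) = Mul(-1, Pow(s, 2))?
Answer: -190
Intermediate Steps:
Function('I')(n) = 27 (Function('I')(n) = Mul(-9, Mul(-1, 3)) = Mul(-9, -3) = 27)
Add(Mul(Function('I')(Add(-1, Mul(-1, 1))), -7), Function('R')(-1)) = Add(Mul(27, -7), Mul(-1, Pow(-1, 2))) = Add(-189, Mul(-1, 1)) = Add(-189, -1) = -190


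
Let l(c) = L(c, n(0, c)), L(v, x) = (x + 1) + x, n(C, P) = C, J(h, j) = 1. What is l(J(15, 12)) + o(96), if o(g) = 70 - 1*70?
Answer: 1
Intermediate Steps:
o(g) = 0 (o(g) = 70 - 70 = 0)
L(v, x) = 1 + 2*x (L(v, x) = (1 + x) + x = 1 + 2*x)
l(c) = 1 (l(c) = 1 + 2*0 = 1 + 0 = 1)
l(J(15, 12)) + o(96) = 1 + 0 = 1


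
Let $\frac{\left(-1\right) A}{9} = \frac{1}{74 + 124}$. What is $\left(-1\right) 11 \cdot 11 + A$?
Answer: $- \frac{2663}{22} \approx -121.05$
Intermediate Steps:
$A = - \frac{1}{22}$ ($A = - \frac{9}{74 + 124} = - \frac{9}{198} = \left(-9\right) \frac{1}{198} = - \frac{1}{22} \approx -0.045455$)
$\left(-1\right) 11 \cdot 11 + A = \left(-1\right) 11 \cdot 11 - \frac{1}{22} = \left(-11\right) 11 - \frac{1}{22} = -121 - \frac{1}{22} = - \frac{2663}{22}$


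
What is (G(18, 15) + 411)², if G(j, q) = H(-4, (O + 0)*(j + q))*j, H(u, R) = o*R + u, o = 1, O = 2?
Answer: 2331729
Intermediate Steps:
H(u, R) = R + u (H(u, R) = 1*R + u = R + u)
G(j, q) = j*(-4 + 2*j + 2*q) (G(j, q) = ((2 + 0)*(j + q) - 4)*j = (2*(j + q) - 4)*j = ((2*j + 2*q) - 4)*j = (-4 + 2*j + 2*q)*j = j*(-4 + 2*j + 2*q))
(G(18, 15) + 411)² = (2*18*(-2 + 18 + 15) + 411)² = (2*18*31 + 411)² = (1116 + 411)² = 1527² = 2331729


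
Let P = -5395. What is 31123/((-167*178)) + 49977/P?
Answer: -1653524887/160371770 ≈ -10.311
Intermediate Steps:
31123/((-167*178)) + 49977/P = 31123/((-167*178)) + 49977/(-5395) = 31123/(-29726) + 49977*(-1/5395) = 31123*(-1/29726) - 49977/5395 = -31123/29726 - 49977/5395 = -1653524887/160371770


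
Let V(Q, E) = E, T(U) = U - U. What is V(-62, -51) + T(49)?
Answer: -51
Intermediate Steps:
T(U) = 0
V(-62, -51) + T(49) = -51 + 0 = -51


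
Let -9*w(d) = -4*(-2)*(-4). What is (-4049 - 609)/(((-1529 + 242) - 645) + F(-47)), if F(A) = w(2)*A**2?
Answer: -20961/26650 ≈ -0.78653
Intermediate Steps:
w(d) = 32/9 (w(d) = -(-4*(-2))*(-4)/9 = -8*(-4)/9 = -1/9*(-32) = 32/9)
F(A) = 32*A**2/9
(-4049 - 609)/(((-1529 + 242) - 645) + F(-47)) = (-4049 - 609)/(((-1529 + 242) - 645) + (32/9)*(-47)**2) = -4658/((-1287 - 645) + (32/9)*2209) = -4658/(-1932 + 70688/9) = -4658/53300/9 = -4658*9/53300 = -20961/26650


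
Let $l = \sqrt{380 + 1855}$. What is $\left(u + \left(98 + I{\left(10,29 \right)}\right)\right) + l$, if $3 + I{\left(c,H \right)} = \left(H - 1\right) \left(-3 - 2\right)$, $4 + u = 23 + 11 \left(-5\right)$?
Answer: $-81 + \sqrt{2235} \approx -33.724$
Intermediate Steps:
$l = \sqrt{2235} \approx 47.276$
$u = -36$ ($u = -4 + \left(23 + 11 \left(-5\right)\right) = -4 + \left(23 - 55\right) = -4 - 32 = -36$)
$I{\left(c,H \right)} = 2 - 5 H$ ($I{\left(c,H \right)} = -3 + \left(H - 1\right) \left(-3 - 2\right) = -3 + \left(-1 + H\right) \left(-5\right) = -3 - \left(-5 + 5 H\right) = 2 - 5 H$)
$\left(u + \left(98 + I{\left(10,29 \right)}\right)\right) + l = \left(-36 + \left(98 + \left(2 - 145\right)\right)\right) + \sqrt{2235} = \left(-36 + \left(98 - 143\right)\right) + \sqrt{2235} = \left(-36 - 45\right) + \sqrt{2235} = -81 + \sqrt{2235}$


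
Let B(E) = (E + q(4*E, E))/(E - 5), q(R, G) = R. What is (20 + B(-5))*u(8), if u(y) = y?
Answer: 180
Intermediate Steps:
B(E) = 5*E/(-5 + E) (B(E) = (E + 4*E)/(E - 5) = (5*E)/(-5 + E) = 5*E/(-5 + E))
(20 + B(-5))*u(8) = (20 + 5*(-5)/(-5 - 5))*8 = (20 + 5*(-5)/(-10))*8 = (20 + 5*(-5)*(-⅒))*8 = (20 + 5/2)*8 = (45/2)*8 = 180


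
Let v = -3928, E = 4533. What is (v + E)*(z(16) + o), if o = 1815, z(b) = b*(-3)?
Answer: 1069035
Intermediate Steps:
z(b) = -3*b
(v + E)*(z(16) + o) = (-3928 + 4533)*(-3*16 + 1815) = 605*(-48 + 1815) = 605*1767 = 1069035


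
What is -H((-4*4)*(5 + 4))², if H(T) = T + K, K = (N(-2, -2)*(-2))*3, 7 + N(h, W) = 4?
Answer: -15876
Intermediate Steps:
N(h, W) = -3 (N(h, W) = -7 + 4 = -3)
K = 18 (K = -3*(-2)*3 = 6*3 = 18)
H(T) = 18 + T (H(T) = T + 18 = 18 + T)
-H((-4*4)*(5 + 4))² = -(18 + (-4*4)*(5 + 4))² = -(18 - 16*9)² = -(18 - 144)² = -1*(-126)² = -1*15876 = -15876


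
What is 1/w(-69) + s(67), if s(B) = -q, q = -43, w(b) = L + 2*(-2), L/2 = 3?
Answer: 87/2 ≈ 43.500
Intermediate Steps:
L = 6 (L = 2*3 = 6)
w(b) = 2 (w(b) = 6 + 2*(-2) = 6 - 4 = 2)
s(B) = 43 (s(B) = -1*(-43) = 43)
1/w(-69) + s(67) = 1/2 + 43 = ½ + 43 = 87/2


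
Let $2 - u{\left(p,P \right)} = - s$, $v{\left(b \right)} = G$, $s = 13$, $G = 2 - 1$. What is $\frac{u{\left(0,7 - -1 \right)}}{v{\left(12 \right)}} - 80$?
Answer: $-65$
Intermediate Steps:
$G = 1$ ($G = 2 - 1 = 1$)
$v{\left(b \right)} = 1$
$u{\left(p,P \right)} = 15$ ($u{\left(p,P \right)} = 2 - \left(-1\right) 13 = 2 - -13 = 2 + 13 = 15$)
$\frac{u{\left(0,7 - -1 \right)}}{v{\left(12 \right)}} - 80 = 1^{-1} \cdot 15 - 80 = 1 \cdot 15 - 80 = 15 - 80 = -65$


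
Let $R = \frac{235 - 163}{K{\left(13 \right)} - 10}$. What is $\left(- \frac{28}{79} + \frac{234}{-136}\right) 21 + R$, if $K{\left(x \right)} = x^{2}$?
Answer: $- \frac{12277683}{284716} \approx -43.123$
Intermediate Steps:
$R = \frac{24}{53}$ ($R = \frac{235 - 163}{13^{2} - 10} = \frac{72}{169 - 10} = \frac{72}{159} = 72 \cdot \frac{1}{159} = \frac{24}{53} \approx 0.45283$)
$\left(- \frac{28}{79} + \frac{234}{-136}\right) 21 + R = \left(- \frac{28}{79} + \frac{234}{-136}\right) 21 + \frac{24}{53} = \left(\left(-28\right) \frac{1}{79} + 234 \left(- \frac{1}{136}\right)\right) 21 + \frac{24}{53} = \left(- \frac{28}{79} - \frac{117}{68}\right) 21 + \frac{24}{53} = \left(- \frac{11147}{5372}\right) 21 + \frac{24}{53} = - \frac{234087}{5372} + \frac{24}{53} = - \frac{12277683}{284716}$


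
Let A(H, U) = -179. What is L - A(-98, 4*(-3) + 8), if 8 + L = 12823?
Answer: 12994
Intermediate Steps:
L = 12815 (L = -8 + 12823 = 12815)
L - A(-98, 4*(-3) + 8) = 12815 - 1*(-179) = 12815 + 179 = 12994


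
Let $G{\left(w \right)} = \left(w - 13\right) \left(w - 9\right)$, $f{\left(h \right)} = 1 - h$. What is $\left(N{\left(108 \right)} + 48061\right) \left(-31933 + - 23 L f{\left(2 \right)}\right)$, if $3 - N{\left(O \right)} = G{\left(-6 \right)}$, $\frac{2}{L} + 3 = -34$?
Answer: $- \frac{56454089693}{37} \approx -1.5258 \cdot 10^{9}$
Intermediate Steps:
$L = - \frac{2}{37}$ ($L = \frac{2}{-3 - 34} = \frac{2}{-37} = 2 \left(- \frac{1}{37}\right) = - \frac{2}{37} \approx -0.054054$)
$G{\left(w \right)} = \left(-13 + w\right) \left(-9 + w\right)$
$N{\left(O \right)} = -282$ ($N{\left(O \right)} = 3 - \left(117 + \left(-6\right)^{2} - -132\right) = 3 - \left(117 + 36 + 132\right) = 3 - 285 = -282$)
$\left(N{\left(108 \right)} + 48061\right) \left(-31933 + - 23 L f{\left(2 \right)}\right) = \left(-282 + 48061\right) \left(-31933 + \left(-23\right) \left(- \frac{2}{37}\right) \left(1 - 2\right)\right) = 47779 \left(-31933 + \frac{46 \left(1 - 2\right)}{37}\right) = 47779 \left(-31933 + \frac{46}{37} \left(-1\right)\right) = 47779 \left(-31933 - \frac{46}{37}\right) = 47779 \left(- \frac{1181567}{37}\right) = - \frac{56454089693}{37}$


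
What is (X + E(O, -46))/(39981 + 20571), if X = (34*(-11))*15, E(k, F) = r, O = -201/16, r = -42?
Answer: -157/1682 ≈ -0.093341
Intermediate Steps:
O = -201/16 (O = -201*1/16 = -201/16 ≈ -12.563)
E(k, F) = -42
X = -5610 (X = -374*15 = -5610)
(X + E(O, -46))/(39981 + 20571) = (-5610 - 42)/(39981 + 20571) = -5652/60552 = -5652*1/60552 = -157/1682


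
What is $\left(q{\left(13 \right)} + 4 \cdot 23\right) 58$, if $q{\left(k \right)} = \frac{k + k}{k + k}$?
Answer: $5394$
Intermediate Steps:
$q{\left(k \right)} = 1$ ($q{\left(k \right)} = \frac{2 k}{2 k} = 2 k \frac{1}{2 k} = 1$)
$\left(q{\left(13 \right)} + 4 \cdot 23\right) 58 = \left(1 + 4 \cdot 23\right) 58 = \left(1 + 92\right) 58 = 93 \cdot 58 = 5394$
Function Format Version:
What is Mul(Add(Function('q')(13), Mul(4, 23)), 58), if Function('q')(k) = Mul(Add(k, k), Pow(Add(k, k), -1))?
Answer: 5394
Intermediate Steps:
Function('q')(k) = 1 (Function('q')(k) = Mul(Mul(2, k), Pow(Mul(2, k), -1)) = Mul(Mul(2, k), Mul(Rational(1, 2), Pow(k, -1))) = 1)
Mul(Add(Function('q')(13), Mul(4, 23)), 58) = Mul(Add(1, Mul(4, 23)), 58) = Mul(Add(1, 92), 58) = Mul(93, 58) = 5394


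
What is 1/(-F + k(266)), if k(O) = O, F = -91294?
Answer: 1/91560 ≈ 1.0922e-5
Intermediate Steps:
1/(-F + k(266)) = 1/(-1*(-91294) + 266) = 1/(91294 + 266) = 1/91560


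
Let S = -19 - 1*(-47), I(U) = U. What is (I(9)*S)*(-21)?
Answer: -5292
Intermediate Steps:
S = 28 (S = -19 + 47 = 28)
(I(9)*S)*(-21) = (9*28)*(-21) = 252*(-21) = -5292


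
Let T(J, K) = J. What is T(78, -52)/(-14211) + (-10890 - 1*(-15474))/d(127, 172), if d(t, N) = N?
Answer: 5427484/203691 ≈ 26.646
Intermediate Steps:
T(78, -52)/(-14211) + (-10890 - 1*(-15474))/d(127, 172) = 78/(-14211) + (-10890 - 1*(-15474))/172 = 78*(-1/14211) + (-10890 + 15474)*(1/172) = -26/4737 + 4584*(1/172) = -26/4737 + 1146/43 = 5427484/203691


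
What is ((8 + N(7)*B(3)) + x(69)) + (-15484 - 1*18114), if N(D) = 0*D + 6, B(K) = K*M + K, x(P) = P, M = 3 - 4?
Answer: -33521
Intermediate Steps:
M = -1
B(K) = 0 (B(K) = K*(-1) + K = -K + K = 0)
N(D) = 6 (N(D) = 0 + 6 = 6)
((8 + N(7)*B(3)) + x(69)) + (-15484 - 1*18114) = ((8 + 6*0) + 69) + (-15484 - 1*18114) = ((8 + 0) + 69) + (-15484 - 18114) = (8 + 69) - 33598 = 77 - 33598 = -33521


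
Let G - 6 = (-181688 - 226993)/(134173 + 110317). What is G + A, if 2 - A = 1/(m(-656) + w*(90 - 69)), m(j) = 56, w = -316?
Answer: 1018107711/160874420 ≈ 6.3286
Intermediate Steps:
G = 1058259/244490 (G = 6 + (-181688 - 226993)/(134173 + 110317) = 6 - 408681/244490 = 1058259/244490 ≈ 4.3284)
A = 13161/6580 (A = 2 - 1/(56 - 316*(90 - 69)) = 2 - 1/(56 - 316*21) = 2 - 1/(56 - 6636) = 2 - 1/(-6580) = 2 - 1*(-1/6580) = 2 + 1/6580 = 13161/6580 ≈ 2.0002)
G + A = 1058259/244490 + 13161/6580 = 1018107711/160874420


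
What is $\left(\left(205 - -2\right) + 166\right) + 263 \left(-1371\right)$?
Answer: $-360200$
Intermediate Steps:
$\left(\left(205 - -2\right) + 166\right) + 263 \left(-1371\right) = \left(\left(205 + 2\right) + 166\right) - 360573 = \left(207 + 166\right) - 360573 = 373 - 360573 = -360200$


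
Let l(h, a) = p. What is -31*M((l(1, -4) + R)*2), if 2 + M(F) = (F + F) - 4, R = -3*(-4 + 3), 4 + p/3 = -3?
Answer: 2418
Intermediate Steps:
p = -21 (p = -12 + 3*(-3) = -12 - 9 = -21)
l(h, a) = -21
R = 3 (R = -3*(-1) = 3)
M(F) = -6 + 2*F (M(F) = -2 + ((F + F) - 4) = -2 + (2*F - 4) = -2 + (-4 + 2*F) = -6 + 2*F)
-31*M((l(1, -4) + R)*2) = -31*(-6 + 2*((-21 + 3)*2)) = -31*(-6 + 2*(-18*2)) = -31*(-6 + 2*(-36)) = -31*(-6 - 72) = -31*(-78) = 2418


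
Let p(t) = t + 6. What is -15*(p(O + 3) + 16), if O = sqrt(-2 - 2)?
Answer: -375 - 30*I ≈ -375.0 - 30.0*I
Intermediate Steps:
O = 2*I (O = sqrt(-4) = 2*I ≈ 2.0*I)
p(t) = 6 + t
-15*(p(O + 3) + 16) = -15*((6 + (2*I + 3)) + 16) = -15*((6 + (3 + 2*I)) + 16) = -15*((9 + 2*I) + 16) = -15*(25 + 2*I) = -375 - 30*I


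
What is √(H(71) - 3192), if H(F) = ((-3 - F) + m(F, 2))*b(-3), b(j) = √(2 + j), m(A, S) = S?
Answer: 2*√(-798 - 18*I) ≈ 0.63715 - 56.501*I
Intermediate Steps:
H(F) = I*(-1 - F) (H(F) = ((-3 - F) + 2)*√(2 - 3) = (-1 - F)*√(-1) = (-1 - F)*I = I*(-1 - F))
√(H(71) - 3192) = √(I*(-1 - 1*71) - 3192) = √(I*(-1 - 71) - 3192) = √(I*(-72) - 3192) = √(-72*I - 3192) = √(-3192 - 72*I)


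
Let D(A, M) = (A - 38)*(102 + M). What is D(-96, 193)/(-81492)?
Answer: 19765/40746 ≈ 0.48508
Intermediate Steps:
D(A, M) = (-38 + A)*(102 + M)
D(-96, 193)/(-81492) = (-3876 - 38*193 + 102*(-96) - 96*193)/(-81492) = (-3876 - 7334 - 9792 - 18528)*(-1/81492) = -39530*(-1/81492) = 19765/40746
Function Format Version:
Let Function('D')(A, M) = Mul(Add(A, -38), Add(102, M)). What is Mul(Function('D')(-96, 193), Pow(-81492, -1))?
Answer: Rational(19765, 40746) ≈ 0.48508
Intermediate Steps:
Function('D')(A, M) = Mul(Add(-38, A), Add(102, M))
Mul(Function('D')(-96, 193), Pow(-81492, -1)) = Mul(Add(-3876, Mul(-38, 193), Mul(102, -96), Mul(-96, 193)), Pow(-81492, -1)) = Mul(Add(-3876, -7334, -9792, -18528), Rational(-1, 81492)) = Mul(-39530, Rational(-1, 81492)) = Rational(19765, 40746)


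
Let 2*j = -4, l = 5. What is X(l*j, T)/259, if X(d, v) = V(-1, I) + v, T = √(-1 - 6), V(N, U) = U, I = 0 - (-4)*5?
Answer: 20/259 + I*√7/259 ≈ 0.07722 + 0.010215*I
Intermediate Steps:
I = 20 (I = 0 - 1*(-20) = 0 + 20 = 20)
T = I*√7 (T = √(-7) = I*√7 ≈ 2.6458*I)
j = -2 (j = (½)*(-4) = -2)
X(d, v) = 20 + v
X(l*j, T)/259 = (20 + I*√7)/259 = 20/259 + I*√7/259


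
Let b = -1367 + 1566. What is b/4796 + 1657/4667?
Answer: 8875705/22382932 ≈ 0.39654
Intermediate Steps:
b = 199
b/4796 + 1657/4667 = 199/4796 + 1657/4667 = 8875705/22382932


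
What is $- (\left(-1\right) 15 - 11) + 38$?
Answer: $64$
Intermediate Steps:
$- (\left(-1\right) 15 - 11) + 38 = - (-15 - 11) + 38 = \left(-1\right) \left(-26\right) + 38 = 26 + 38 = 64$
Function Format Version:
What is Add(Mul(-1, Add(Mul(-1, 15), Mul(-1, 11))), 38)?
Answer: 64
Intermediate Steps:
Add(Mul(-1, Add(Mul(-1, 15), Mul(-1, 11))), 38) = Add(Mul(-1, Add(-15, -11)), 38) = Add(Mul(-1, -26), 38) = Add(26, 38) = 64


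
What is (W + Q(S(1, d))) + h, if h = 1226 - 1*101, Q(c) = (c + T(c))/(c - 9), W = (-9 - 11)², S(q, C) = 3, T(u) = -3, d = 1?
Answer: 1525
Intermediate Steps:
W = 400 (W = (-20)² = 400)
Q(c) = (-3 + c)/(-9 + c) (Q(c) = (c - 3)/(c - 9) = (-3 + c)/(-9 + c))
h = 1125 (h = 1226 - 101 = 1125)
(W + Q(S(1, d))) + h = (400 + (-3 + 3)/(-9 + 3)) + 1125 = (400 + 0/(-6)) + 1125 = (400 - ⅙*0) + 1125 = (400 + 0) + 1125 = 400 + 1125 = 1525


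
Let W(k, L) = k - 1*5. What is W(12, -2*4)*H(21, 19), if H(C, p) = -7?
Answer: -49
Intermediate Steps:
W(k, L) = -5 + k (W(k, L) = k - 5 = -5 + k)
W(12, -2*4)*H(21, 19) = (-5 + 12)*(-7) = 7*(-7) = -49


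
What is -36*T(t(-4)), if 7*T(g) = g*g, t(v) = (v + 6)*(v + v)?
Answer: -9216/7 ≈ -1316.6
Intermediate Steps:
t(v) = 2*v*(6 + v) (t(v) = (6 + v)*(2*v) = 2*v*(6 + v))
T(g) = g²/7 (T(g) = (g*g)/7 = g²/7)
-36*T(t(-4)) = -36*(2*(-4)*(6 - 4))²/7 = -36*(2*(-4)*2)²/7 = -36*(-16)²/7 = -36*256/7 = -9216/7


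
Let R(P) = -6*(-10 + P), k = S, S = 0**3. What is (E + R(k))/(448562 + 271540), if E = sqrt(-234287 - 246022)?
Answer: 10/120017 + I*sqrt(480309)/720102 ≈ 8.3321e-5 + 0.00096242*I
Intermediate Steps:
S = 0
k = 0
R(P) = 60 - 6*P
E = I*sqrt(480309) (E = sqrt(-480309) = I*sqrt(480309) ≈ 693.04*I)
(E + R(k))/(448562 + 271540) = (I*sqrt(480309) + (60 - 6*0))/(448562 + 271540) = (I*sqrt(480309) + (60 + 0))/720102 = (I*sqrt(480309) + 60)*(1/720102) = (60 + I*sqrt(480309))*(1/720102) = 10/120017 + I*sqrt(480309)/720102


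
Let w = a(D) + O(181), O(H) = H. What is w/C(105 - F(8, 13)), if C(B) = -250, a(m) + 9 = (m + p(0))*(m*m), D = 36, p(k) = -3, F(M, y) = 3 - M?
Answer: -4294/25 ≈ -171.76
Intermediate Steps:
a(m) = -9 + m²*(-3 + m) (a(m) = -9 + (m - 3)*(m*m) = -9 + (-3 + m)*m² = -9 + m²*(-3 + m))
w = 42940 (w = (-9 + 36³ - 3*36²) + 181 = (-9 + 46656 - 3*1296) + 181 = (-9 + 46656 - 3888) + 181 = 42759 + 181 = 42940)
w/C(105 - F(8, 13)) = 42940/(-250) = 42940*(-1/250) = -4294/25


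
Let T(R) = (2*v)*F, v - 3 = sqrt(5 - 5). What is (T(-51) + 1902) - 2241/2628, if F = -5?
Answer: 546375/292 ≈ 1871.1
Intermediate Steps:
v = 3 (v = 3 + sqrt(5 - 5) = 3 + sqrt(0) = 3 + 0 = 3)
T(R) = -30 (T(R) = (2*3)*(-5) = 6*(-5) = -30)
(T(-51) + 1902) - 2241/2628 = (-30 + 1902) - 2241/2628 = 1872 - 2241*1/2628 = 1872 - 249/292 = 546375/292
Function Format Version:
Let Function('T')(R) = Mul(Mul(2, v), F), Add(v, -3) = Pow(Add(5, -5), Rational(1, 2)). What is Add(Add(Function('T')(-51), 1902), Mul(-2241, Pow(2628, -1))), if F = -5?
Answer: Rational(546375, 292) ≈ 1871.1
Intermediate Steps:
v = 3 (v = Add(3, Pow(Add(5, -5), Rational(1, 2))) = Add(3, Pow(0, Rational(1, 2))) = Add(3, 0) = 3)
Function('T')(R) = -30 (Function('T')(R) = Mul(Mul(2, 3), -5) = Mul(6, -5) = -30)
Add(Add(Function('T')(-51), 1902), Mul(-2241, Pow(2628, -1))) = Add(Add(-30, 1902), Mul(-2241, Pow(2628, -1))) = Add(1872, Mul(-2241, Rational(1, 2628))) = Add(1872, Rational(-249, 292)) = Rational(546375, 292)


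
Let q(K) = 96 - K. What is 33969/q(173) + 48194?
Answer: 3676969/77 ≈ 47753.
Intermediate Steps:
33969/q(173) + 48194 = 33969/(96 - 1*173) + 48194 = 33969/(96 - 173) + 48194 = 33969/(-77) + 48194 = 33969*(-1/77) + 48194 = -33969/77 + 48194 = 3676969/77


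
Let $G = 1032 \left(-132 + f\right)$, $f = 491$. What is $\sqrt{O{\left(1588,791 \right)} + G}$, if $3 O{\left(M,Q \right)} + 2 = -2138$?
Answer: $\frac{2 \sqrt{831993}}{3} \approx 608.09$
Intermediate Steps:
$O{\left(M,Q \right)} = - \frac{2140}{3}$ ($O{\left(M,Q \right)} = - \frac{2}{3} + \frac{1}{3} \left(-2138\right) = - \frac{2}{3} - \frac{2138}{3} = - \frac{2140}{3}$)
$G = 370488$ ($G = 1032 \left(-132 + 491\right) = 1032 \cdot 359 = 370488$)
$\sqrt{O{\left(1588,791 \right)} + G} = \sqrt{- \frac{2140}{3} + 370488} = \sqrt{\frac{1109324}{3}} = \frac{2 \sqrt{831993}}{3}$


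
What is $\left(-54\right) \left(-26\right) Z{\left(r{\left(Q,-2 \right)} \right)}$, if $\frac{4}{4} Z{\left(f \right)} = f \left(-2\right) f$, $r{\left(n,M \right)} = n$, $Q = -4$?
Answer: $-44928$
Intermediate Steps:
$Z{\left(f \right)} = - 2 f^{2}$ ($Z{\left(f \right)} = f \left(-2\right) f = - 2 f f = - 2 f^{2}$)
$\left(-54\right) \left(-26\right) Z{\left(r{\left(Q,-2 \right)} \right)} = \left(-54\right) \left(-26\right) \left(- 2 \left(-4\right)^{2}\right) = 1404 \left(\left(-2\right) 16\right) = 1404 \left(-32\right) = -44928$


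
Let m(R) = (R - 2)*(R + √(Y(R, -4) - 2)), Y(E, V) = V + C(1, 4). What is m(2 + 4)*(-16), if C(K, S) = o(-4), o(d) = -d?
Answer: -384 - 64*I*√2 ≈ -384.0 - 90.51*I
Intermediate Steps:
C(K, S) = 4 (C(K, S) = -1*(-4) = 4)
Y(E, V) = 4 + V (Y(E, V) = V + 4 = 4 + V)
m(R) = (-2 + R)*(R + I*√2) (m(R) = (R - 2)*(R + √((4 - 4) - 2)) = (-2 + R)*(R + √(0 - 2)) = (-2 + R)*(R + √(-2)) = (-2 + R)*(R + I*√2))
m(2 + 4)*(-16) = ((2 + 4)² - 2*(2 + 4) - 2*I*√2 + I*(2 + 4)*√2)*(-16) = (6² - 2*6 - 2*I*√2 + I*6*√2)*(-16) = (36 - 12 - 2*I*√2 + 6*I*√2)*(-16) = (24 + 4*I*√2)*(-16) = -384 - 64*I*√2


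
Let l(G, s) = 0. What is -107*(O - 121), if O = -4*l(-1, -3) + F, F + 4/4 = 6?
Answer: 12412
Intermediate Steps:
F = 5 (F = -1 + 6 = 5)
O = 5 (O = -4*0 + 5 = 0 + 5 = 5)
-107*(O - 121) = -107*(5 - 121) = -107*(-116) = 12412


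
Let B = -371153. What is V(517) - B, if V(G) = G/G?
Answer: 371154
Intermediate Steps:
V(G) = 1
V(517) - B = 1 - 1*(-371153) = 1 + 371153 = 371154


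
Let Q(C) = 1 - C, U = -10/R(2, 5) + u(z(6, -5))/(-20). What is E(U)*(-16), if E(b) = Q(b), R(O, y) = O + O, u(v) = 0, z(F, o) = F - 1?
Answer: -56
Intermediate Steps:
z(F, o) = -1 + F
R(O, y) = 2*O
U = -5/2 (U = -10/(2*2) + 0/(-20) = -10/4 + 0*(-1/20) = -10*¼ + 0 = -5/2 + 0 = -5/2 ≈ -2.5000)
E(b) = 1 - b
E(U)*(-16) = (1 - 1*(-5/2))*(-16) = (1 + 5/2)*(-16) = (7/2)*(-16) = -56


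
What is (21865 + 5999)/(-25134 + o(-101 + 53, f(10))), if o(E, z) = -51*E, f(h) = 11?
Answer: -4644/3781 ≈ -1.2282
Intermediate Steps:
(21865 + 5999)/(-25134 + o(-101 + 53, f(10))) = (21865 + 5999)/(-25134 - 51*(-101 + 53)) = 27864/(-25134 - 51*(-48)) = 27864/(-25134 + 2448) = 27864/(-22686) = 27864*(-1/22686) = -4644/3781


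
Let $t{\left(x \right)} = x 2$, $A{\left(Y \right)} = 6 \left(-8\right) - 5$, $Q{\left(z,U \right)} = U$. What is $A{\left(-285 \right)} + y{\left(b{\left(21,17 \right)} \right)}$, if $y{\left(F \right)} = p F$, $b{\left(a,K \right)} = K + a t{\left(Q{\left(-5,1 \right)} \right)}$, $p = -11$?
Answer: $-702$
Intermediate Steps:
$A{\left(Y \right)} = -53$ ($A{\left(Y \right)} = -48 - 5 = -53$)
$t{\left(x \right)} = 2 x$
$b{\left(a,K \right)} = K + 2 a$ ($b{\left(a,K \right)} = K + a 2 \cdot 1 = K + a 2 = K + 2 a$)
$y{\left(F \right)} = - 11 F$
$A{\left(-285 \right)} + y{\left(b{\left(21,17 \right)} \right)} = -53 - 11 \left(17 + 2 \cdot 21\right) = -53 - 11 \left(17 + 42\right) = -53 - 649 = -702$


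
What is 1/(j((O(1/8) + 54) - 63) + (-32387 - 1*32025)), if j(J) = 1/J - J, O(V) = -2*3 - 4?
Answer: -19/1223468 ≈ -1.5530e-5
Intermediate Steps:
O(V) = -10 (O(V) = -6 - 4 = -10)
1/(j((O(1/8) + 54) - 63) + (-32387 - 1*32025)) = 1/((1/((-10 + 54) - 63) - ((-10 + 54) - 63)) + (-32387 - 1*32025)) = 1/((1/(44 - 63) - (44 - 63)) + (-32387 - 32025)) = 1/((1/(-19) - 1*(-19)) - 64412) = 1/((-1/19 + 19) - 64412) = 1/(360/19 - 64412) = 1/(-1223468/19) = -19/1223468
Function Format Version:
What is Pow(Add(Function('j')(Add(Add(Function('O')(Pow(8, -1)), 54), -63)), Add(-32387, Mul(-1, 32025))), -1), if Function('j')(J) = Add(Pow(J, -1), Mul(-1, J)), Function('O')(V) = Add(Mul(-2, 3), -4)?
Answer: Rational(-19, 1223468) ≈ -1.5530e-5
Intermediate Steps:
Function('O')(V) = -10 (Function('O')(V) = Add(-6, -4) = -10)
Pow(Add(Function('j')(Add(Add(Function('O')(Pow(8, -1)), 54), -63)), Add(-32387, Mul(-1, 32025))), -1) = Pow(Add(Add(Pow(Add(Add(-10, 54), -63), -1), Mul(-1, Add(Add(-10, 54), -63))), Add(-32387, Mul(-1, 32025))), -1) = Pow(Add(Add(Pow(Add(44, -63), -1), Mul(-1, Add(44, -63))), Add(-32387, -32025)), -1) = Pow(Add(Add(Pow(-19, -1), Mul(-1, -19)), -64412), -1) = Pow(Add(Add(Rational(-1, 19), 19), -64412), -1) = Pow(Add(Rational(360, 19), -64412), -1) = Pow(Rational(-1223468, 19), -1) = Rational(-19, 1223468)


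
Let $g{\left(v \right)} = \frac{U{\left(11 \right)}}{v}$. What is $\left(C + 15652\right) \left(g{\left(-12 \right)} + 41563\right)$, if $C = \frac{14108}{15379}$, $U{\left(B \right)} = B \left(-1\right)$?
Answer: $\frac{10005524381306}{15379} \approx 6.506 \cdot 10^{8}$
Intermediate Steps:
$U{\left(B \right)} = - B$
$C = \frac{14108}{15379}$ ($C = 14108 \cdot \frac{1}{15379} = \frac{14108}{15379} \approx 0.91735$)
$g{\left(v \right)} = - \frac{11}{v}$ ($g{\left(v \right)} = \frac{\left(-1\right) 11}{v} = - \frac{11}{v}$)
$\left(C + 15652\right) \left(g{\left(-12 \right)} + 41563\right) = \left(\frac{14108}{15379} + 15652\right) \left(- \frac{11}{-12} + 41563\right) = \frac{240726216 \left(\left(-11\right) \left(- \frac{1}{12}\right) + 41563\right)}{15379} = \frac{240726216 \left(\frac{11}{12} + 41563\right)}{15379} = \frac{240726216}{15379} \cdot \frac{498767}{12} = \frac{10005524381306}{15379}$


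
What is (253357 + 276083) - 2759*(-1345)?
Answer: 4240295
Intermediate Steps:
(253357 + 276083) - 2759*(-1345) = 529440 + 3710855 = 4240295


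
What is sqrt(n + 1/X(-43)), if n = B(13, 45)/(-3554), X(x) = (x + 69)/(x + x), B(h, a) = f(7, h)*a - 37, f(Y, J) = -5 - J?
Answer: I*sqrt(6551951822)/46202 ≈ 1.752*I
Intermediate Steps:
B(h, a) = -37 + a*(-5 - h) (B(h, a) = (-5 - h)*a - 37 = a*(-5 - h) - 37 = -37 + a*(-5 - h))
X(x) = (69 + x)/(2*x) (X(x) = (69 + x)/((2*x)) = (69 + x)*(1/(2*x)) = (69 + x)/(2*x))
n = 847/3554 (n = (-37 - 1*45*(5 + 13))/(-3554) = (-37 - 1*45*18)*(-1/3554) = (-37 - 810)*(-1/3554) = -847*(-1/3554) = 847/3554 ≈ 0.23832)
sqrt(n + 1/X(-43)) = sqrt(847/3554 + 1/((1/2)*(69 - 43)/(-43))) = sqrt(847/3554 + 1/((1/2)*(-1/43)*26)) = sqrt(847/3554 + 1/(-13/43)) = sqrt(847/3554 - 43/13) = sqrt(-141811/46202) = I*sqrt(6551951822)/46202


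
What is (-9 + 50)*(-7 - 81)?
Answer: -3608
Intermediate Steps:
(-9 + 50)*(-7 - 81) = 41*(-88) = -3608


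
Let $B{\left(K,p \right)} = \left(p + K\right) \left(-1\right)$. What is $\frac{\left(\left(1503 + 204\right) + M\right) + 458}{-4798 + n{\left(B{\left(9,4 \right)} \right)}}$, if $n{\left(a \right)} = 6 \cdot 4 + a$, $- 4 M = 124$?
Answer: $- \frac{2134}{4787} \approx -0.44579$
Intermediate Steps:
$M = -31$ ($M = \left(- \frac{1}{4}\right) 124 = -31$)
$B{\left(K,p \right)} = - K - p$ ($B{\left(K,p \right)} = \left(K + p\right) \left(-1\right) = - K - p$)
$n{\left(a \right)} = 24 + a$
$\frac{\left(\left(1503 + 204\right) + M\right) + 458}{-4798 + n{\left(B{\left(9,4 \right)} \right)}} = \frac{\left(\left(1503 + 204\right) - 31\right) + 458}{-4798 + \left(24 - 13\right)} = \frac{\left(1707 - 31\right) + 458}{-4798 + \left(24 - 13\right)} = \frac{1676 + 458}{-4798 + \left(24 - 13\right)} = \frac{2134}{-4798 + 11} = \frac{2134}{-4787} = 2134 \left(- \frac{1}{4787}\right) = - \frac{2134}{4787}$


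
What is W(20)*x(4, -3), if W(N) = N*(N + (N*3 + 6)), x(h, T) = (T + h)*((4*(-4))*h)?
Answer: -110080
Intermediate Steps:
x(h, T) = -16*h*(T + h) (x(h, T) = (T + h)*(-16*h) = -16*h*(T + h))
W(N) = N*(6 + 4*N) (W(N) = N*(N + (3*N + 6)) = N*(N + (6 + 3*N)) = N*(6 + 4*N))
W(20)*x(4, -3) = (2*20*(3 + 2*20))*(-16*4*(-3 + 4)) = (2*20*(3 + 40))*(-16*4*1) = (2*20*43)*(-64) = 1720*(-64) = -110080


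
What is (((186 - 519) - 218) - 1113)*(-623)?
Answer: 1036672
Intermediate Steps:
(((186 - 519) - 218) - 1113)*(-623) = ((-333 - 218) - 1113)*(-623) = (-551 - 1113)*(-623) = -1664*(-623) = 1036672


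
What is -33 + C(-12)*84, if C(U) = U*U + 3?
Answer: 12315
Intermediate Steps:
C(U) = 3 + U**2 (C(U) = U**2 + 3 = 3 + U**2)
-33 + C(-12)*84 = -33 + (3 + (-12)**2)*84 = -33 + (3 + 144)*84 = -33 + 147*84 = -33 + 12348 = 12315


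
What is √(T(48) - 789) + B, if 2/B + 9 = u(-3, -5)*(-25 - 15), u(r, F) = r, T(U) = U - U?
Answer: 2/111 + I*√789 ≈ 0.018018 + 28.089*I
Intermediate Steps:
T(U) = 0
B = 2/111 (B = 2/(-9 - 3*(-25 - 15)) = 2/(-9 - 3*(-40)) = 2/(-9 + 120) = 2/111 ≈ 0.018018)
√(T(48) - 789) + B = √(0 - 789) + 2/111 = √(-789) + 2/111 = I*√789 + 2/111 = 2/111 + I*√789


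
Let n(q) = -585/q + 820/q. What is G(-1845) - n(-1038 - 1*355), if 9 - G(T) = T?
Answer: 2582857/1393 ≈ 1854.2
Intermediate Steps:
G(T) = 9 - T
n(q) = 235/q
G(-1845) - n(-1038 - 1*355) = (9 - 1*(-1845)) - 235/(-1038 - 1*355) = (9 + 1845) - 235/(-1038 - 355) = 1854 - 235/(-1393) = 1854 - 235*(-1)/1393 = 1854 - 1*(-235/1393) = 1854 + 235/1393 = 2582857/1393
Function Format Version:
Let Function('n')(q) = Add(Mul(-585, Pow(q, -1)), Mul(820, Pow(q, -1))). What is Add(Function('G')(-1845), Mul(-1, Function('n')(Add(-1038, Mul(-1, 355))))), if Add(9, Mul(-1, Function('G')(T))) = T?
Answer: Rational(2582857, 1393) ≈ 1854.2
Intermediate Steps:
Function('G')(T) = Add(9, Mul(-1, T))
Function('n')(q) = Mul(235, Pow(q, -1))
Add(Function('G')(-1845), Mul(-1, Function('n')(Add(-1038, Mul(-1, 355))))) = Add(Add(9, Mul(-1, -1845)), Mul(-1, Mul(235, Pow(Add(-1038, Mul(-1, 355)), -1)))) = Add(Add(9, 1845), Mul(-1, Mul(235, Pow(Add(-1038, -355), -1)))) = Add(1854, Mul(-1, Mul(235, Pow(-1393, -1)))) = Add(1854, Mul(-1, Mul(235, Rational(-1, 1393)))) = Add(1854, Mul(-1, Rational(-235, 1393))) = Add(1854, Rational(235, 1393)) = Rational(2582857, 1393)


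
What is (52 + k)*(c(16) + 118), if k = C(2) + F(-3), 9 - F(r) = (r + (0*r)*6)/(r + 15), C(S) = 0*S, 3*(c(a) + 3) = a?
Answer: 88445/12 ≈ 7370.4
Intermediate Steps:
c(a) = -3 + a/3
C(S) = 0
F(r) = 9 - r/(15 + r) (F(r) = 9 - (r + (0*r)*6)/(r + 15) = 9 - (r + 0*6)/(15 + r) = 9 - (r + 0)/(15 + r) = 9 - r/(15 + r))
k = 37/4 (k = 0 + (135 + 8*(-3))/(15 - 3) = 0 + (135 - 24)/12 = 0 + (1/12)*111 = 0 + 37/4 = 37/4 ≈ 9.2500)
(52 + k)*(c(16) + 118) = (52 + 37/4)*((-3 + (1/3)*16) + 118) = 245*((-3 + 16/3) + 118)/4 = 245*(7/3 + 118)/4 = (245/4)*(361/3) = 88445/12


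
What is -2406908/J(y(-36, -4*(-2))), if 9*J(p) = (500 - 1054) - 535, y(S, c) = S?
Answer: 2406908/121 ≈ 19892.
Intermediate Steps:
J(p) = -121 (J(p) = ((500 - 1054) - 535)/9 = (-554 - 535)/9 = (⅑)*(-1089) = -121)
-2406908/J(y(-36, -4*(-2))) = -2406908/(-121) = -2406908*(-1/121) = 2406908/121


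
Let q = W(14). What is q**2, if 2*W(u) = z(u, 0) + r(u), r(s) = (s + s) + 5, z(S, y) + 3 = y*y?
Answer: 225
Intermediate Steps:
z(S, y) = -3 + y**2 (z(S, y) = -3 + y*y = -3 + y**2)
r(s) = 5 + 2*s (r(s) = 2*s + 5 = 5 + 2*s)
W(u) = 1 + u (W(u) = ((-3 + 0**2) + (5 + 2*u))/2 = ((-3 + 0) + (5 + 2*u))/2 = (-3 + (5 + 2*u))/2 = (2 + 2*u)/2 = 1 + u)
q = 15 (q = 1 + 14 = 15)
q**2 = 15**2 = 225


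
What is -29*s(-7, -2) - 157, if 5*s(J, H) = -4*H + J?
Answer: -814/5 ≈ -162.80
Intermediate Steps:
s(J, H) = -4*H/5 + J/5 (s(J, H) = (-4*H + J)/5 = (J - 4*H)/5 = -4*H/5 + J/5)
-29*s(-7, -2) - 157 = -29*(-⅘*(-2) + (⅕)*(-7)) - 157 = -29*(8/5 - 7/5) - 157 = -29*⅕ - 157 = -29/5 - 157 = -814/5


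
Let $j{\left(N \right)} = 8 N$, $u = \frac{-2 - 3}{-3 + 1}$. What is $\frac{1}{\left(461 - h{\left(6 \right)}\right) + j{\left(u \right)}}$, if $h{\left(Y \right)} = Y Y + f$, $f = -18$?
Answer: $\frac{1}{463} \approx 0.0021598$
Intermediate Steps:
$h{\left(Y \right)} = -18 + Y^{2}$ ($h{\left(Y \right)} = Y Y - 18 = Y^{2} - 18 = -18 + Y^{2}$)
$u = \frac{5}{2}$ ($u = - \frac{5}{-2} = \left(-5\right) \left(- \frac{1}{2}\right) = \frac{5}{2} \approx 2.5$)
$\frac{1}{\left(461 - h{\left(6 \right)}\right) + j{\left(u \right)}} = \frac{1}{\left(461 - \left(-18 + 6^{2}\right)\right) + 8 \cdot \frac{5}{2}} = \frac{1}{\left(461 - \left(-18 + 36\right)\right) + 20} = \frac{1}{\left(461 - 18\right) + 20} = \frac{1}{443 + 20} = \frac{1}{463}$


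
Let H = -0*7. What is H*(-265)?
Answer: 0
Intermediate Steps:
H = 0 (H = -1*0 = 0)
H*(-265) = 0*(-265) = 0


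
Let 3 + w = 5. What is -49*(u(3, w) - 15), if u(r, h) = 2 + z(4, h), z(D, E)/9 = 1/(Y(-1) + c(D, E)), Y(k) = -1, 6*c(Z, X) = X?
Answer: 2597/2 ≈ 1298.5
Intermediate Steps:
w = 2 (w = -3 + 5 = 2)
c(Z, X) = X/6
z(D, E) = 9/(-1 + E/6)
u(r, h) = 2 + 54/(-6 + h)
-49*(u(3, w) - 15) = -49*(2*(21 + 2)/(-6 + 2) - 15) = -49*(2*23/(-4) - 15) = -49*(2*(-1/4)*23 - 15) = -49*(-23/2 - 15) = -49*(-53/2) = 2597/2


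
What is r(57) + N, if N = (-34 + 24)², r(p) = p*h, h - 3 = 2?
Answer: 385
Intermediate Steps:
h = 5 (h = 3 + 2 = 5)
r(p) = 5*p (r(p) = p*5 = 5*p)
N = 100 (N = (-10)² = 100)
r(57) + N = 5*57 + 100 = 285 + 100 = 385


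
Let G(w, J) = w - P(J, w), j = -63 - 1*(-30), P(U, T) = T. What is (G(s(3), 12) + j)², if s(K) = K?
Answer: 1089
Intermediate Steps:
j = -33 (j = -63 + 30 = -33)
G(w, J) = 0 (G(w, J) = w - w = 0)
(G(s(3), 12) + j)² = (0 - 33)² = (-33)² = 1089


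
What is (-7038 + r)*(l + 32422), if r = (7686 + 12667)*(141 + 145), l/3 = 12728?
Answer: 410497635520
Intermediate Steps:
l = 38184 (l = 3*12728 = 38184)
r = 5820958 (r = 20353*286 = 5820958)
(-7038 + r)*(l + 32422) = (-7038 + 5820958)*(38184 + 32422) = 5813920*70606 = 410497635520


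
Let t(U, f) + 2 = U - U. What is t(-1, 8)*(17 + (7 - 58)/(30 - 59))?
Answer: -1088/29 ≈ -37.517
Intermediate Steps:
t(U, f) = -2 (t(U, f) = -2 + (U - U) = -2 + 0 = -2)
t(-1, 8)*(17 + (7 - 58)/(30 - 59)) = -2*(17 + (7 - 58)/(30 - 59)) = -2*(17 - 51/(-29)) = -2*(17 - 51*(-1/29)) = -2*(17 + 51/29) = -2*544/29 = -1088/29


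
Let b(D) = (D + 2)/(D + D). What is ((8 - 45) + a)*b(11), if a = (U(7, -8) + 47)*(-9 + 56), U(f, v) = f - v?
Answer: 37401/22 ≈ 1700.0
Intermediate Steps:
a = 2914 (a = ((7 - 1*(-8)) + 47)*(-9 + 56) = ((7 + 8) + 47)*47 = (15 + 47)*47 = 62*47 = 2914)
b(D) = (2 + D)/(2*D) (b(D) = (2 + D)/((2*D)) = (2 + D)*(1/(2*D)) = (2 + D)/(2*D))
((8 - 45) + a)*b(11) = ((8 - 45) + 2914)*((½)*(2 + 11)/11) = (-37 + 2914)*((½)*(1/11)*13) = 2877*(13/22) = 37401/22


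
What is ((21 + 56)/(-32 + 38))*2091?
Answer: 53669/2 ≈ 26835.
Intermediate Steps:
((21 + 56)/(-32 + 38))*2091 = (77/6)*2091 = 53669/2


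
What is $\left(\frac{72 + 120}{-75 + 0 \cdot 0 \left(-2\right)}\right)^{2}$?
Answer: $\frac{4096}{625} \approx 6.5536$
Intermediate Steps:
$\left(\frac{72 + 120}{-75 + 0 \cdot 0 \left(-2\right)}\right)^{2} = \left(\frac{192}{-75 + 0 \left(-2\right)}\right)^{2} = \left(\frac{192}{-75 + 0}\right)^{2} = \left(\frac{192}{-75}\right)^{2} = \left(192 \left(- \frac{1}{75}\right)\right)^{2} = \left(- \frac{64}{25}\right)^{2} = \frac{4096}{625}$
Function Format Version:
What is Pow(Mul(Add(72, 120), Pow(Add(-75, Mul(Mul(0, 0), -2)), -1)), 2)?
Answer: Rational(4096, 625) ≈ 6.5536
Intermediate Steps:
Pow(Mul(Add(72, 120), Pow(Add(-75, Mul(Mul(0, 0), -2)), -1)), 2) = Pow(Mul(192, Pow(Add(-75, Mul(0, -2)), -1)), 2) = Pow(Mul(192, Pow(Add(-75, 0), -1)), 2) = Pow(Mul(192, Pow(-75, -1)), 2) = Pow(Mul(192, Rational(-1, 75)), 2) = Pow(Rational(-64, 25), 2) = Rational(4096, 625)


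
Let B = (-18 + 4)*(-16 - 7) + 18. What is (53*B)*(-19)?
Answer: -342380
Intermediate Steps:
B = 340 (B = -14*(-23) + 18 = 322 + 18 = 340)
(53*B)*(-19) = (53*340)*(-19) = 18020*(-19) = -342380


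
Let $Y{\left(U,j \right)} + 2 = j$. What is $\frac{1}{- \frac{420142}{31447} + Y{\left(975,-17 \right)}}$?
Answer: $- \frac{31447}{1017635} \approx -0.030902$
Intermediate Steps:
$Y{\left(U,j \right)} = -2 + j$
$\frac{1}{- \frac{420142}{31447} + Y{\left(975,-17 \right)}} = \frac{1}{- \frac{420142}{31447} - 19} = \frac{1}{- \frac{1017635}{31447}} = - \frac{31447}{1017635}$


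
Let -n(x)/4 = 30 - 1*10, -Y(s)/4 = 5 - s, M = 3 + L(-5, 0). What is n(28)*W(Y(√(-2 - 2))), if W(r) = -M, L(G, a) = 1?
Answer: 320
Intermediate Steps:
M = 4 (M = 3 + 1 = 4)
Y(s) = -20 + 4*s (Y(s) = -4*(5 - s) = -20 + 4*s)
W(r) = -4 (W(r) = -1*4 = -4)
n(x) = -80 (n(x) = -4*(30 - 1*10) = -4*(30 - 10) = -4*20 = -80)
n(28)*W(Y(√(-2 - 2))) = -80*(-4) = 320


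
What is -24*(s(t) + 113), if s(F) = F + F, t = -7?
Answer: -2376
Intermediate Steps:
s(F) = 2*F
-24*(s(t) + 113) = -24*(2*(-7) + 113) = -24*(-14 + 113) = -24*99 = -2376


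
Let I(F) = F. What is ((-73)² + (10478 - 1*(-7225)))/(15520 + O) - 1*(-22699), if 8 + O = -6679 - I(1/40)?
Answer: 8020909261/353319 ≈ 22702.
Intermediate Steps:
O = -267481/40 (O = -8 + (-6679 - 1/40) = -8 - 267161/40 = -267481/40 ≈ -6687.0)
((-73)² + (10478 - 1*(-7225)))/(15520 + O) - 1*(-22699) = ((-73)² + (10478 - 1*(-7225)))/(15520 - 267481/40) - 1*(-22699) = (5329 + (10478 + 7225))/(353319/40) + 22699 = (5329 + 17703)*(40/353319) + 22699 = 23032*(40/353319) + 22699 = 921280/353319 + 22699 = 8020909261/353319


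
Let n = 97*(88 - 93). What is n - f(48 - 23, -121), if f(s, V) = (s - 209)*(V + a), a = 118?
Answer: -1037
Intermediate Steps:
f(s, V) = (-209 + s)*(118 + V) (f(s, V) = (s - 209)*(V + 118) = (-209 + s)*(118 + V))
n = -485 (n = 97*(-5) = -485)
n - f(48 - 23, -121) = -485 - (-24662 - 209*(-121) + 118*(48 - 23) - 121*(48 - 23)) = -485 - (-24662 + 25289 + 118*25 - 121*25) = -485 - (-24662 + 25289 + 2950 - 3025) = -485 - 1*552 = -485 - 552 = -1037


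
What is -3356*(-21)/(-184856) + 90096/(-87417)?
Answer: -271614127/192375678 ≈ -1.4119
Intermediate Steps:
-3356*(-21)/(-184856) + 90096/(-87417) = 70476*(-1/184856) + 90096*(-1/87417) = -2517/6602 - 30032/29139 = -271614127/192375678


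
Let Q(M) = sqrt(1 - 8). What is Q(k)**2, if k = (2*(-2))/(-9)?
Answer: -7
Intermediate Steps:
k = 4/9 (k = -4*(-1/9) = 4/9 ≈ 0.44444)
Q(M) = I*sqrt(7) (Q(M) = sqrt(-7) = I*sqrt(7))
Q(k)**2 = (I*sqrt(7))**2 = -7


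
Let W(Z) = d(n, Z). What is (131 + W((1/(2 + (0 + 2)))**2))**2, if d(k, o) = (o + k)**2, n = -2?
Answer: 1190043009/65536 ≈ 18159.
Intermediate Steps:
d(k, o) = (k + o)**2
W(Z) = (-2 + Z)**2
(131 + W((1/(2 + (0 + 2)))**2))**2 = (131 + (-2 + (1/(2 + (0 + 2)))**2)**2)**2 = (131 + (-2 + (1/(2 + 2))**2)**2)**2 = (131 + (-2 + (1/4)**2)**2)**2 = (131 + (-2 + 1/16)**2)**2 = (131 + (-31/16)**2)**2 = (131 + 961/256)**2 = (34497/256)**2 = 1190043009/65536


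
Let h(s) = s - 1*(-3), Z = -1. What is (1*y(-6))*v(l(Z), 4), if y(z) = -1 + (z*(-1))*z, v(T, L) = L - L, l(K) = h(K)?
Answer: 0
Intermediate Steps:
h(s) = 3 + s (h(s) = s + 3 = 3 + s)
l(K) = 3 + K
v(T, L) = 0
y(z) = -1 - z**2 (y(z) = -1 + (-z)*z = -1 - z**2)
(1*y(-6))*v(l(Z), 4) = (1*(-1 - 1*(-6)**2))*0 = (1*(-1 - 1*36))*0 = (1*(-1 - 36))*0 = (1*(-37))*0 = -37*0 = 0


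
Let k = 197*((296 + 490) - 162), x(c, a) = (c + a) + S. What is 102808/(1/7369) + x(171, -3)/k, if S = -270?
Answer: 15521548010159/20488 ≈ 7.5759e+8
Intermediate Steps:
x(c, a) = -270 + a + c (x(c, a) = (c + a) - 270 = (a + c) - 270 = -270 + a + c)
k = 122928 (k = 197*(786 - 162) = 197*624 = 122928)
102808/(1/7369) + x(171, -3)/k = 102808/(1/7369) + (-270 - 3 + 171)/122928 = 102808/(1/7369) - 102*1/122928 = 102808*7369 - 17/20488 = 757592152 - 17/20488 = 15521548010159/20488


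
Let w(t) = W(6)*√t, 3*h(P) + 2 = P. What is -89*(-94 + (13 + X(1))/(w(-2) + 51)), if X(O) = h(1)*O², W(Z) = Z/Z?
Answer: 1143116/137 + 178*I*√2/411 ≈ 8343.9 + 0.61248*I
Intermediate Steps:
W(Z) = 1
h(P) = -⅔ + P/3
X(O) = -O²/3 (X(O) = (-⅔ + (⅓)*1)*O² = (-⅔ + ⅓)*O² = -O²/3)
w(t) = √t (w(t) = 1*√t = √t)
-89*(-94 + (13 + X(1))/(w(-2) + 51)) = -89*(-94 + (13 - ⅓*1²)/(√(-2) + 51)) = -89*(-94 + (13 - ⅓*1)/(I*√2 + 51)) = -89*(-94 + (13 - ⅓)/(51 + I*√2)) = -89*(-94 + 38/(3*(51 + I*√2))) = 8366 - 3382/(3*(51 + I*√2))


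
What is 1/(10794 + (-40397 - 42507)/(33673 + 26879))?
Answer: 7569/81689423 ≈ 9.2656e-5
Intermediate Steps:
1/(10794 + (-40397 - 42507)/(33673 + 26879)) = 1/(10794 - 82904/60552) = 1/(10794 - 82904*1/60552) = 1/(10794 - 10363/7569) = 1/(81689423/7569) = 7569/81689423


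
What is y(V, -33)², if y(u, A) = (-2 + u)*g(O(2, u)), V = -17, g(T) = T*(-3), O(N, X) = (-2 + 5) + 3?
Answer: 116964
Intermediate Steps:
O(N, X) = 6 (O(N, X) = 3 + 3 = 6)
g(T) = -3*T
y(u, A) = 36 - 18*u (y(u, A) = (-2 + u)*(-3*6) = (-2 + u)*(-18) = 36 - 18*u)
y(V, -33)² = (36 - 18*(-17))² = (36 + 306)² = 342² = 116964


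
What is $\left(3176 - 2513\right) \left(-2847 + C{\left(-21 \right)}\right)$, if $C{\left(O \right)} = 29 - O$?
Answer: $-1854411$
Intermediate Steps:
$\left(3176 - 2513\right) \left(-2847 + C{\left(-21 \right)}\right) = \left(3176 - 2513\right) \left(-2847 + \left(29 - -21\right)\right) = 663 \left(-2847 + \left(29 + 21\right)\right) = 663 \left(-2847 + 50\right) = 663 \left(-2797\right) = -1854411$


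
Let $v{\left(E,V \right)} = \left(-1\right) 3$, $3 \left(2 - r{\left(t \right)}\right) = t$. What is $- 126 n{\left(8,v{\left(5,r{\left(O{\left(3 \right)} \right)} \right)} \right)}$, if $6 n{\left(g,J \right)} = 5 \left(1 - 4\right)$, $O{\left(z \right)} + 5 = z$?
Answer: $315$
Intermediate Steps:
$O{\left(z \right)} = -5 + z$
$r{\left(t \right)} = 2 - \frac{t}{3}$
$v{\left(E,V \right)} = -3$
$n{\left(g,J \right)} = - \frac{5}{2}$ ($n{\left(g,J \right)} = \frac{5 \left(1 - 4\right)}{6} = \frac{5 \left(-3\right)}{6} = \frac{1}{6} \left(-15\right) = - \frac{5}{2}$)
$- 126 n{\left(8,v{\left(5,r{\left(O{\left(3 \right)} \right)} \right)} \right)} = \left(-126\right) \left(- \frac{5}{2}\right) = 315$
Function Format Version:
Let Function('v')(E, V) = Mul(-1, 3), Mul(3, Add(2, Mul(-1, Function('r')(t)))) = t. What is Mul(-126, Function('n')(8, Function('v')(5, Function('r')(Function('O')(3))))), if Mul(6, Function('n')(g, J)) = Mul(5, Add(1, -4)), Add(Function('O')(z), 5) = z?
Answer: 315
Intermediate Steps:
Function('O')(z) = Add(-5, z)
Function('r')(t) = Add(2, Mul(Rational(-1, 3), t))
Function('v')(E, V) = -3
Function('n')(g, J) = Rational(-5, 2) (Function('n')(g, J) = Mul(Rational(1, 6), Mul(5, Add(1, -4))) = Mul(Rational(1, 6), Mul(5, -3)) = Mul(Rational(1, 6), -15) = Rational(-5, 2))
Mul(-126, Function('n')(8, Function('v')(5, Function('r')(Function('O')(3))))) = Mul(-126, Rational(-5, 2)) = 315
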